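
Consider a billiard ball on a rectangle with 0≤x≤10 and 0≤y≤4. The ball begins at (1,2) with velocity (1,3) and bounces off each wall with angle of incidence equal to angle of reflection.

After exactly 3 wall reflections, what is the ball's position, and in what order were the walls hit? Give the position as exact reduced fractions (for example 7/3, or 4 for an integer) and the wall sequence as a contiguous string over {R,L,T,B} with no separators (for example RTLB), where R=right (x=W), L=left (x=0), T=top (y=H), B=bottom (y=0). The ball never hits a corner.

Final position: (13/3,4)
Wall sequence: TBT

1. t=2/3 → T at (5/3,4); v=(1,-3)
2. t=4/3 → B at (3,0); v=(1,3)
3. t=4/3 → T at (13/3,4); v=(1,-3)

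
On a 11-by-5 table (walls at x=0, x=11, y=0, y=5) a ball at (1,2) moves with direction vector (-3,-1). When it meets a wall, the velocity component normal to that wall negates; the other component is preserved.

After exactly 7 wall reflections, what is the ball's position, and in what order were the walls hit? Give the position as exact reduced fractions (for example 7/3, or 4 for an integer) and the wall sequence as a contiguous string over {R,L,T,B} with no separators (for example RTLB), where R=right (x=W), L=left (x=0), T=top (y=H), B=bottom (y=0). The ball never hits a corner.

Final position: (9,0)
Wall sequence: LBRTLRB

1. t=1/3 → L at (0,5/3); v=(3,-1)
2. t=5/3 → B at (5,0); v=(3,1)
3. t=2 → R at (11,2); v=(-3,1)
4. t=3 → T at (2,5); v=(-3,-1)
5. t=2/3 → L at (0,13/3); v=(3,-1)
6. t=11/3 → R at (11,2/3); v=(-3,-1)
7. t=2/3 → B at (9,0); v=(-3,1)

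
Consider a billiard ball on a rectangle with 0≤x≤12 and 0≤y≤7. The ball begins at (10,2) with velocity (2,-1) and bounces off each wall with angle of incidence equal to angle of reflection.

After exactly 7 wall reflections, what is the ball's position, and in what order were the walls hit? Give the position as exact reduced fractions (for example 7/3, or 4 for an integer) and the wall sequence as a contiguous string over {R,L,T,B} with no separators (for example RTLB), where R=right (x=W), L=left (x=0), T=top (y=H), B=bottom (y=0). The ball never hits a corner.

1. t=1 → R at (12,1); v=(-2,-1)
2. t=1 → B at (10,0); v=(-2,1)
3. t=5 → L at (0,5); v=(2,1)
4. t=2 → T at (4,7); v=(2,-1)
5. t=4 → R at (12,3); v=(-2,-1)
6. t=3 → B at (6,0); v=(-2,1)
7. t=3 → L at (0,3); v=(2,1)

Final position: (0,3)
Wall sequence: RBLTRBL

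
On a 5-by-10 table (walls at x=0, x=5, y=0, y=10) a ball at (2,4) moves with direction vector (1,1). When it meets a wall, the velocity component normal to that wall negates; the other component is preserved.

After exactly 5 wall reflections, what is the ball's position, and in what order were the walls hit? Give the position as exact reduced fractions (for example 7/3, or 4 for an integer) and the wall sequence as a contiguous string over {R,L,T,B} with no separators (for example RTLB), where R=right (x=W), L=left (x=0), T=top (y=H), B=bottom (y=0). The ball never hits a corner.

Final position: (2,0)
Wall sequence: RTLRB

1. t=3 → R at (5,7); v=(-1,1)
2. t=3 → T at (2,10); v=(-1,-1)
3. t=2 → L at (0,8); v=(1,-1)
4. t=5 → R at (5,3); v=(-1,-1)
5. t=3 → B at (2,0); v=(-1,1)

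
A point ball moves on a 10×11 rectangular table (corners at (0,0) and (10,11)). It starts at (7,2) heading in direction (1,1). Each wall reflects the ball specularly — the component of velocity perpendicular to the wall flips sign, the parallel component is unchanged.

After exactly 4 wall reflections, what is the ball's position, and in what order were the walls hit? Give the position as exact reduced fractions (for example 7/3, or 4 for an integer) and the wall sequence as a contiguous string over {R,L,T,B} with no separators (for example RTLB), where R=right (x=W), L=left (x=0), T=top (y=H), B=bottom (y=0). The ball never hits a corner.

1. t=3 → R at (10,5); v=(-1,1)
2. t=6 → T at (4,11); v=(-1,-1)
3. t=4 → L at (0,7); v=(1,-1)
4. t=7 → B at (7,0); v=(1,1)

Final position: (7,0)
Wall sequence: RTLB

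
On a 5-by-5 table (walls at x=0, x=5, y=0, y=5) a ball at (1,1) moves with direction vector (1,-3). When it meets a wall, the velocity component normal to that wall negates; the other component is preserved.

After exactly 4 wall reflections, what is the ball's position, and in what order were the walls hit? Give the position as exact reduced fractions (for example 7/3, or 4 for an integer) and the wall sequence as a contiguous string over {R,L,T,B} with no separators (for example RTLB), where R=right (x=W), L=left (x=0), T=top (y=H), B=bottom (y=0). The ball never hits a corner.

1. t=1/3 → B at (4/3,0); v=(1,3)
2. t=5/3 → T at (3,5); v=(1,-3)
3. t=5/3 → B at (14/3,0); v=(1,3)
4. t=1/3 → R at (5,1); v=(-1,3)

Final position: (5,1)
Wall sequence: BTBR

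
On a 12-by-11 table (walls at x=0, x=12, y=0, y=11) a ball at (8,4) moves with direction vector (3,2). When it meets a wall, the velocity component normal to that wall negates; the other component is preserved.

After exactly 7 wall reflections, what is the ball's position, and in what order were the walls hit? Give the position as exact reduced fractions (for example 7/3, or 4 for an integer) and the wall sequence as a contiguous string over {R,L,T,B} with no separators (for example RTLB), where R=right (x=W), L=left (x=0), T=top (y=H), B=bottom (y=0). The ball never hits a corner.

Final position: (7/2,11)
Wall sequence: RTLBRLT

1. t=4/3 → R at (12,20/3); v=(-3,2)
2. t=13/6 → T at (11/2,11); v=(-3,-2)
3. t=11/6 → L at (0,22/3); v=(3,-2)
4. t=11/3 → B at (11,0); v=(3,2)
5. t=1/3 → R at (12,2/3); v=(-3,2)
6. t=4 → L at (0,26/3); v=(3,2)
7. t=7/6 → T at (7/2,11); v=(3,-2)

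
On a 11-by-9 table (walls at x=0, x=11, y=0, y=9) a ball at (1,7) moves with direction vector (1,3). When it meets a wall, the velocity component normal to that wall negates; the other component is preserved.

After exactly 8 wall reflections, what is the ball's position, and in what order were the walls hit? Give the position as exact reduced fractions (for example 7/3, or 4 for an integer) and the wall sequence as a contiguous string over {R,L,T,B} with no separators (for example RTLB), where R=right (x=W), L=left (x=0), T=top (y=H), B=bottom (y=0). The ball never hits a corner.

Final position: (7/3,9)
Wall sequence: TBTBRTBT

1. t=2/3 → T at (5/3,9); v=(1,-3)
2. t=3 → B at (14/3,0); v=(1,3)
3. t=3 → T at (23/3,9); v=(1,-3)
4. t=3 → B at (32/3,0); v=(1,3)
5. t=1/3 → R at (11,1); v=(-1,3)
6. t=8/3 → T at (25/3,9); v=(-1,-3)
7. t=3 → B at (16/3,0); v=(-1,3)
8. t=3 → T at (7/3,9); v=(-1,-3)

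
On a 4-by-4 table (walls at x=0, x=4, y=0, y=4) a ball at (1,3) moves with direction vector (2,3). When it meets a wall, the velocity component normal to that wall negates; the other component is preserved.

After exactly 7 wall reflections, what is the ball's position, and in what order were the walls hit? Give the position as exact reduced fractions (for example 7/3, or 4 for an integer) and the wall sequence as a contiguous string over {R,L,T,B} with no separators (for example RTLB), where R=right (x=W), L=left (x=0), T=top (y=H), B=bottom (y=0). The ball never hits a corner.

1. t=1/3 → T at (5/3,4); v=(2,-3)
2. t=7/6 → R at (4,1/2); v=(-2,-3)
3. t=1/6 → B at (11/3,0); v=(-2,3)
4. t=4/3 → T at (1,4); v=(-2,-3)
5. t=1/2 → L at (0,5/2); v=(2,-3)
6. t=5/6 → B at (5/3,0); v=(2,3)
7. t=7/6 → R at (4,7/2); v=(-2,3)

Final position: (4,7/2)
Wall sequence: TRBTLBR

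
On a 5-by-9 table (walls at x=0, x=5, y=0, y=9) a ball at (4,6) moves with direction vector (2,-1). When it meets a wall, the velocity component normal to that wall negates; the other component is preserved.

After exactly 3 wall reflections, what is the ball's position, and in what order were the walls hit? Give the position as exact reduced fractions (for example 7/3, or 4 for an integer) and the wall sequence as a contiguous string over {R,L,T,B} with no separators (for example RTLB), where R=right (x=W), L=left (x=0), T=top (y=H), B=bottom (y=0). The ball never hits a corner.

Final position: (5,1/2)
Wall sequence: RLR

1. t=1/2 → R at (5,11/2); v=(-2,-1)
2. t=5/2 → L at (0,3); v=(2,-1)
3. t=5/2 → R at (5,1/2); v=(-2,-1)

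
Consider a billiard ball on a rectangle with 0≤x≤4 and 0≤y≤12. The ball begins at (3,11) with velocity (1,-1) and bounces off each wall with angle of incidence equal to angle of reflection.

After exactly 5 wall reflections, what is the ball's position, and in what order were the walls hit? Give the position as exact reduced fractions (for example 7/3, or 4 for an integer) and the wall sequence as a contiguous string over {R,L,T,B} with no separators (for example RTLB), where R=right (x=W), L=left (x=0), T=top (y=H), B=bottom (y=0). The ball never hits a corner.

Final position: (0,2)
Wall sequence: RLRBL

1. t=1 → R at (4,10); v=(-1,-1)
2. t=4 → L at (0,6); v=(1,-1)
3. t=4 → R at (4,2); v=(-1,-1)
4. t=2 → B at (2,0); v=(-1,1)
5. t=2 → L at (0,2); v=(1,1)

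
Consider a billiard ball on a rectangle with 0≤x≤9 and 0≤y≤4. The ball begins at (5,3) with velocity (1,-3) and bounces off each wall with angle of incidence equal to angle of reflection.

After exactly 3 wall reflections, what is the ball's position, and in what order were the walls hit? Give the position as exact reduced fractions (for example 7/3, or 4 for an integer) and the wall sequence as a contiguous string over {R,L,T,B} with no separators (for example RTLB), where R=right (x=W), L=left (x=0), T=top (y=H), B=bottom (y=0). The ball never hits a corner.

Final position: (26/3,0)
Wall sequence: BTB

1. t=1 → B at (6,0); v=(1,3)
2. t=4/3 → T at (22/3,4); v=(1,-3)
3. t=4/3 → B at (26/3,0); v=(1,3)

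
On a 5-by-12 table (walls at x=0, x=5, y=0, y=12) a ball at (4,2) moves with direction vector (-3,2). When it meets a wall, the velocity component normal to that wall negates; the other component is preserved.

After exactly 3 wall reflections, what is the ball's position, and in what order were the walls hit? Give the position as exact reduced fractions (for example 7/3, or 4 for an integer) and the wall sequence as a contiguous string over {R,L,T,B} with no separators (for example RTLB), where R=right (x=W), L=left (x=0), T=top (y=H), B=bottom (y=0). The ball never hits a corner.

1. t=4/3 → L at (0,14/3); v=(3,2)
2. t=5/3 → R at (5,8); v=(-3,2)
3. t=5/3 → L at (0,34/3); v=(3,2)

Final position: (0,34/3)
Wall sequence: LRL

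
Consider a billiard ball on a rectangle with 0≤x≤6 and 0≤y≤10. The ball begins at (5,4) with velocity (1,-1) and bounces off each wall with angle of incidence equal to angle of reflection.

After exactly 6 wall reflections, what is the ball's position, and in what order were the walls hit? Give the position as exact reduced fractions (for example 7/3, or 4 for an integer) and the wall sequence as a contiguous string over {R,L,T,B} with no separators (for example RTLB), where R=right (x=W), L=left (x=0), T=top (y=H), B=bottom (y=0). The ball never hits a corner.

Final position: (0,5)
Wall sequence: RBLRTL

1. t=1 → R at (6,3); v=(-1,-1)
2. t=3 → B at (3,0); v=(-1,1)
3. t=3 → L at (0,3); v=(1,1)
4. t=6 → R at (6,9); v=(-1,1)
5. t=1 → T at (5,10); v=(-1,-1)
6. t=5 → L at (0,5); v=(1,-1)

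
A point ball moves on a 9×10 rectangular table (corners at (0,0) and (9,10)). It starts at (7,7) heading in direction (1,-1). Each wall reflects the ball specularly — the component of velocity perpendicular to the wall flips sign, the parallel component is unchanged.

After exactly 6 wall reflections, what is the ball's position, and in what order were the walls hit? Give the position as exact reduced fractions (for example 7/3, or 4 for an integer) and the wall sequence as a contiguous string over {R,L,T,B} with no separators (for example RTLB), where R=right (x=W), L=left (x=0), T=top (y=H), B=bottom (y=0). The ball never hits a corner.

Final position: (2,0)
Wall sequence: RBLTRB

1. t=2 → R at (9,5); v=(-1,-1)
2. t=5 → B at (4,0); v=(-1,1)
3. t=4 → L at (0,4); v=(1,1)
4. t=6 → T at (6,10); v=(1,-1)
5. t=3 → R at (9,7); v=(-1,-1)
6. t=7 → B at (2,0); v=(-1,1)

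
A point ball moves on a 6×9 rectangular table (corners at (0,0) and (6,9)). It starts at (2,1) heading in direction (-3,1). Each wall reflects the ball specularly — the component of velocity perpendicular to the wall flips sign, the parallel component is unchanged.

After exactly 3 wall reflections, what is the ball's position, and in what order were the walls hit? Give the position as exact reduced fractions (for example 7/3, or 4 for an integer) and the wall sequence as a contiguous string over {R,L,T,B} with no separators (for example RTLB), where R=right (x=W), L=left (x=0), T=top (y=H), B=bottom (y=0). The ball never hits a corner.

Final position: (0,17/3)
Wall sequence: LRL

1. t=2/3 → L at (0,5/3); v=(3,1)
2. t=2 → R at (6,11/3); v=(-3,1)
3. t=2 → L at (0,17/3); v=(3,1)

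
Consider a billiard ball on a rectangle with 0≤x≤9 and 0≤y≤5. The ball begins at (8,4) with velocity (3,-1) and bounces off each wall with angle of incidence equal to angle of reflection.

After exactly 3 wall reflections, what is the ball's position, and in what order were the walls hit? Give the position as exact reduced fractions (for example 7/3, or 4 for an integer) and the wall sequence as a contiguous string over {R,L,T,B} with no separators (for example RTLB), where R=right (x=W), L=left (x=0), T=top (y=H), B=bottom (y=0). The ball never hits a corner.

Final position: (2,0)
Wall sequence: RLB

1. t=1/3 → R at (9,11/3); v=(-3,-1)
2. t=3 → L at (0,2/3); v=(3,-1)
3. t=2/3 → B at (2,0); v=(3,1)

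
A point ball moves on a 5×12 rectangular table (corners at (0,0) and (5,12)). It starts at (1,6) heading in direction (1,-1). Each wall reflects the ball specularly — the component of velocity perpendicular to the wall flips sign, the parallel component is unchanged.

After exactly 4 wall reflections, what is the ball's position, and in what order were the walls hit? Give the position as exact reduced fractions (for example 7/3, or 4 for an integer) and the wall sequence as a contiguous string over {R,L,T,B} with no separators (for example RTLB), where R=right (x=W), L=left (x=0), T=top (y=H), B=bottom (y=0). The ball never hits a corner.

Final position: (5,8)
Wall sequence: RBLR

1. t=4 → R at (5,2); v=(-1,-1)
2. t=2 → B at (3,0); v=(-1,1)
3. t=3 → L at (0,3); v=(1,1)
4. t=5 → R at (5,8); v=(-1,1)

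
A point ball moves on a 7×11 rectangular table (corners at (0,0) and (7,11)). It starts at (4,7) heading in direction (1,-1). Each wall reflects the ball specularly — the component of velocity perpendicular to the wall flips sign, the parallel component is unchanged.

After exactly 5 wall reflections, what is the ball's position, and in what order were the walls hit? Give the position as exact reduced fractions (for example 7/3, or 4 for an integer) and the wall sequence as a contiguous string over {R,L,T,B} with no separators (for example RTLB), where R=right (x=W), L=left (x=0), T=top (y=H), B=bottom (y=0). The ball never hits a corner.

1. t=3 → R at (7,4); v=(-1,-1)
2. t=4 → B at (3,0); v=(-1,1)
3. t=3 → L at (0,3); v=(1,1)
4. t=7 → R at (7,10); v=(-1,1)
5. t=1 → T at (6,11); v=(-1,-1)

Final position: (6,11)
Wall sequence: RBLRT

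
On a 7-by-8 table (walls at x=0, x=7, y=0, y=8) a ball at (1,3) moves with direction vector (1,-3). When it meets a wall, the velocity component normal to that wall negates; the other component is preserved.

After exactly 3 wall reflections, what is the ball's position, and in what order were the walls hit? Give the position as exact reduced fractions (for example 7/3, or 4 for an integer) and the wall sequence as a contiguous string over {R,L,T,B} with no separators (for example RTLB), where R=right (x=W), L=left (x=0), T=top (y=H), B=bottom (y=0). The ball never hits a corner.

Final position: (7,1)
Wall sequence: BTR

1. t=1 → B at (2,0); v=(1,3)
2. t=8/3 → T at (14/3,8); v=(1,-3)
3. t=7/3 → R at (7,1); v=(-1,-3)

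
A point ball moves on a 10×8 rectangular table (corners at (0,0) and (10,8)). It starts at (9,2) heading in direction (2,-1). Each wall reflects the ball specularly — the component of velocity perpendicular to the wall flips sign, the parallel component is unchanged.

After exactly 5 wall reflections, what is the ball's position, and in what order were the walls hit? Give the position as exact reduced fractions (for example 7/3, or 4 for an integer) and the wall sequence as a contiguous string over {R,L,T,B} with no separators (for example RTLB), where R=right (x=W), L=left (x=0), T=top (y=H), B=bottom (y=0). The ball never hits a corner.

1. t=1/2 → R at (10,3/2); v=(-2,-1)
2. t=3/2 → B at (7,0); v=(-2,1)
3. t=7/2 → L at (0,7/2); v=(2,1)
4. t=9/2 → T at (9,8); v=(2,-1)
5. t=1/2 → R at (10,15/2); v=(-2,-1)

Final position: (10,15/2)
Wall sequence: RBLTR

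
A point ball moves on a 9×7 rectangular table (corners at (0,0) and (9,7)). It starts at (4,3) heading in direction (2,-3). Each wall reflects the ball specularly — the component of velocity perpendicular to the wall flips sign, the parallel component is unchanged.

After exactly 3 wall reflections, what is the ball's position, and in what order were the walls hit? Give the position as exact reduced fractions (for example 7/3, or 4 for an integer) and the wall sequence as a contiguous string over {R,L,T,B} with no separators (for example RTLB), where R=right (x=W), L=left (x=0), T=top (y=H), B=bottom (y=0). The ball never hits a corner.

1. t=1 → B at (6,0); v=(2,3)
2. t=3/2 → R at (9,9/2); v=(-2,3)
3. t=5/6 → T at (22/3,7); v=(-2,-3)

Final position: (22/3,7)
Wall sequence: BRT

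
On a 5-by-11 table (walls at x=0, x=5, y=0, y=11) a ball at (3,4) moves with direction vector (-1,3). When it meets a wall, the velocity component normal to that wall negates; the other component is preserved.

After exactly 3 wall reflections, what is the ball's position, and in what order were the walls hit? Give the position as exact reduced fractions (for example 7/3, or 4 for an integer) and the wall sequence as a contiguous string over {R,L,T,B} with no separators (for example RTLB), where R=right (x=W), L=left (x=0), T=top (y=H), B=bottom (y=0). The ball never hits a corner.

Final position: (3,0)
Wall sequence: TLB

1. t=7/3 → T at (2/3,11); v=(-1,-3)
2. t=2/3 → L at (0,9); v=(1,-3)
3. t=3 → B at (3,0); v=(1,3)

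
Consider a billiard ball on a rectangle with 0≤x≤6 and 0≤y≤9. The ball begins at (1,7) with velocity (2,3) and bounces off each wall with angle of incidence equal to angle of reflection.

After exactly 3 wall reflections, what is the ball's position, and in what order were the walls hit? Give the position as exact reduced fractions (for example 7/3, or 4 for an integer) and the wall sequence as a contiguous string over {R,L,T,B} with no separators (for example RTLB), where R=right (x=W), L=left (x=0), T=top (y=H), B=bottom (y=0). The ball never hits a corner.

1. t=2/3 → T at (7/3,9); v=(2,-3)
2. t=11/6 → R at (6,7/2); v=(-2,-3)
3. t=7/6 → B at (11/3,0); v=(-2,3)

Final position: (11/3,0)
Wall sequence: TRB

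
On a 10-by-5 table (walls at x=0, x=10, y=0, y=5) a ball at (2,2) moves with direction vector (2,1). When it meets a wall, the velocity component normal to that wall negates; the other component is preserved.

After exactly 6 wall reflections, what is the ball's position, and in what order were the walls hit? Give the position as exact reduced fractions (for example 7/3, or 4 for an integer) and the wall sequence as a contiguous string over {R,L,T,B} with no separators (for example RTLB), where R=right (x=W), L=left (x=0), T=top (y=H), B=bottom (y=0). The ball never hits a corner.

1. t=3 → T at (8,5); v=(2,-1)
2. t=1 → R at (10,4); v=(-2,-1)
3. t=4 → B at (2,0); v=(-2,1)
4. t=1 → L at (0,1); v=(2,1)
5. t=4 → T at (8,5); v=(2,-1)
6. t=1 → R at (10,4); v=(-2,-1)

Final position: (10,4)
Wall sequence: TRBLTR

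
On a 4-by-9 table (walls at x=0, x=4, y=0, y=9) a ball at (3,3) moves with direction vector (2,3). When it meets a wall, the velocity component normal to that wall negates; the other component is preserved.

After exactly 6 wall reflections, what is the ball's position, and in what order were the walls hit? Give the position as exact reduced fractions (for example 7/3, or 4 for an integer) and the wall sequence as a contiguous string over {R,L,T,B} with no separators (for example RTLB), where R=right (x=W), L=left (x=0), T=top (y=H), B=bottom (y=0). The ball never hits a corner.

Final position: (0,9/2)
Wall sequence: RTLRBL

1. t=1/2 → R at (4,9/2); v=(-2,3)
2. t=3/2 → T at (1,9); v=(-2,-3)
3. t=1/2 → L at (0,15/2); v=(2,-3)
4. t=2 → R at (4,3/2); v=(-2,-3)
5. t=1/2 → B at (3,0); v=(-2,3)
6. t=3/2 → L at (0,9/2); v=(2,3)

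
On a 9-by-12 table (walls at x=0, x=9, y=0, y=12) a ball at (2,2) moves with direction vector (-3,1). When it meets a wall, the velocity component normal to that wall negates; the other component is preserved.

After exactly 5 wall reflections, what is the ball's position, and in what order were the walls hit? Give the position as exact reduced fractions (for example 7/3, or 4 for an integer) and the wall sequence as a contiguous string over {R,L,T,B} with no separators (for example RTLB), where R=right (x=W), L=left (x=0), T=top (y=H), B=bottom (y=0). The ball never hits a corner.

Final position: (8,12)
Wall sequence: LRLRT

1. t=2/3 → L at (0,8/3); v=(3,1)
2. t=3 → R at (9,17/3); v=(-3,1)
3. t=3 → L at (0,26/3); v=(3,1)
4. t=3 → R at (9,35/3); v=(-3,1)
5. t=1/3 → T at (8,12); v=(-3,-1)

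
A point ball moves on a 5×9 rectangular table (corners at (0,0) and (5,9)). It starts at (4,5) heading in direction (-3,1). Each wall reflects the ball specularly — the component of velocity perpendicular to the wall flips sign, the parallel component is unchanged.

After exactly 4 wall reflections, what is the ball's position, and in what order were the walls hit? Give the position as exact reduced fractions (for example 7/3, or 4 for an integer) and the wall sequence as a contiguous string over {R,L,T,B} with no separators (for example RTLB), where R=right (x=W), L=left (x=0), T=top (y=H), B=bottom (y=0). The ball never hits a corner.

Final position: (0,25/3)
Wall sequence: LRTL

1. t=4/3 → L at (0,19/3); v=(3,1)
2. t=5/3 → R at (5,8); v=(-3,1)
3. t=1 → T at (2,9); v=(-3,-1)
4. t=2/3 → L at (0,25/3); v=(3,-1)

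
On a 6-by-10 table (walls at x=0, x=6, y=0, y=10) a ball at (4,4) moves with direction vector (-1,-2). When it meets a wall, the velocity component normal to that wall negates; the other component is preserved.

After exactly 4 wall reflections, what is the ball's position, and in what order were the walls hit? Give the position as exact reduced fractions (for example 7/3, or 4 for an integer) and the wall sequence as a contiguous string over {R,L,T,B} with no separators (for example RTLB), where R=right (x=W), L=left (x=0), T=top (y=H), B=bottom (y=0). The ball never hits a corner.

1. t=2 → B at (2,0); v=(-1,2)
2. t=2 → L at (0,4); v=(1,2)
3. t=3 → T at (3,10); v=(1,-2)
4. t=3 → R at (6,4); v=(-1,-2)

Final position: (6,4)
Wall sequence: BLTR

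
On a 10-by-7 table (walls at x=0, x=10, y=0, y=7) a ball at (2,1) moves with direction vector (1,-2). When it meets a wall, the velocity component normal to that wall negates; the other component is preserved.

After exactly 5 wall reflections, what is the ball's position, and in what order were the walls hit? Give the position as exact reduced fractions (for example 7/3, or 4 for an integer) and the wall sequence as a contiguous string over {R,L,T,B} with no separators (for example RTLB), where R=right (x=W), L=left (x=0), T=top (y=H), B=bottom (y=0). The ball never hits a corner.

Final position: (7,7)
Wall sequence: BTBRT

1. t=1/2 → B at (5/2,0); v=(1,2)
2. t=7/2 → T at (6,7); v=(1,-2)
3. t=7/2 → B at (19/2,0); v=(1,2)
4. t=1/2 → R at (10,1); v=(-1,2)
5. t=3 → T at (7,7); v=(-1,-2)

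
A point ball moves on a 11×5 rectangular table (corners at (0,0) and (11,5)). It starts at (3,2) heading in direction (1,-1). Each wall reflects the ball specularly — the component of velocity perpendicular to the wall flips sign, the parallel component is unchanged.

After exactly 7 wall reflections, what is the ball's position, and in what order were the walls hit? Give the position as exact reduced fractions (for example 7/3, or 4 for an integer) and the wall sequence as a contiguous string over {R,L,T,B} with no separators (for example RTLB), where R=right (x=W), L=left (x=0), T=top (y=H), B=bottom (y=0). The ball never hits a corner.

1. t=2 → B at (5,0); v=(1,1)
2. t=5 → T at (10,5); v=(1,-1)
3. t=1 → R at (11,4); v=(-1,-1)
4. t=4 → B at (7,0); v=(-1,1)
5. t=5 → T at (2,5); v=(-1,-1)
6. t=2 → L at (0,3); v=(1,-1)
7. t=3 → B at (3,0); v=(1,1)

Final position: (3,0)
Wall sequence: BTRBTLB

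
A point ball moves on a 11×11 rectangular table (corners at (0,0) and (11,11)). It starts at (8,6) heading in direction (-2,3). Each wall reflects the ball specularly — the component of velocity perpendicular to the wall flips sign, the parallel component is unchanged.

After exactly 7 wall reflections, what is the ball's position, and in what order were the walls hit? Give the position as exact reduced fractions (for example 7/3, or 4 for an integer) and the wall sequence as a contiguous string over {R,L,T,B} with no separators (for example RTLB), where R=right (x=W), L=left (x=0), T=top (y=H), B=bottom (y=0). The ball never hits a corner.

Final position: (0,7)
Wall sequence: TLBTRBL

1. t=5/3 → T at (14/3,11); v=(-2,-3)
2. t=7/3 → L at (0,4); v=(2,-3)
3. t=4/3 → B at (8/3,0); v=(2,3)
4. t=11/3 → T at (10,11); v=(2,-3)
5. t=1/2 → R at (11,19/2); v=(-2,-3)
6. t=19/6 → B at (14/3,0); v=(-2,3)
7. t=7/3 → L at (0,7); v=(2,3)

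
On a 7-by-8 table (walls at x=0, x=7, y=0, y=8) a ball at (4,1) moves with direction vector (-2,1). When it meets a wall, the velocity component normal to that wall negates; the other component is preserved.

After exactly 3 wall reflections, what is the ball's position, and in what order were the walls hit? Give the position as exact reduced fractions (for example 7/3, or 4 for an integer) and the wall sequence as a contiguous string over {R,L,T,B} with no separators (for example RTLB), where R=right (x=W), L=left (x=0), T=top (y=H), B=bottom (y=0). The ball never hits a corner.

Final position: (4,8)
Wall sequence: LRT

1. t=2 → L at (0,3); v=(2,1)
2. t=7/2 → R at (7,13/2); v=(-2,1)
3. t=3/2 → T at (4,8); v=(-2,-1)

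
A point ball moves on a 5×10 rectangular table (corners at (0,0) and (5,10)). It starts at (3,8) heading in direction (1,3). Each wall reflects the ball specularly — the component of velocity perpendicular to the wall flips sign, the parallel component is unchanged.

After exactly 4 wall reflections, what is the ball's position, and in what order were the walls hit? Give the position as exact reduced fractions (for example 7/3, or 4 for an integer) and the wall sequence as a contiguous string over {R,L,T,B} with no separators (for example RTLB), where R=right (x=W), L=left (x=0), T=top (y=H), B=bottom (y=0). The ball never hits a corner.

Final position: (0,9)
Wall sequence: TRBL

1. t=2/3 → T at (11/3,10); v=(1,-3)
2. t=4/3 → R at (5,6); v=(-1,-3)
3. t=2 → B at (3,0); v=(-1,3)
4. t=3 → L at (0,9); v=(1,3)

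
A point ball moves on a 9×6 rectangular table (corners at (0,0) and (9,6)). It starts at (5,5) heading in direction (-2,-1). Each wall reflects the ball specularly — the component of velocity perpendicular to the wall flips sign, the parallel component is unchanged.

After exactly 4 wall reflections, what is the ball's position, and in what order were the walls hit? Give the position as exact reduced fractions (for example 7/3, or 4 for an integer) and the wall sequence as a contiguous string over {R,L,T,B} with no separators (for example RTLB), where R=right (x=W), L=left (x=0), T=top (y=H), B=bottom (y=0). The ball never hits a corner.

Final position: (1,6)
Wall sequence: LBRT

1. t=5/2 → L at (0,5/2); v=(2,-1)
2. t=5/2 → B at (5,0); v=(2,1)
3. t=2 → R at (9,2); v=(-2,1)
4. t=4 → T at (1,6); v=(-2,-1)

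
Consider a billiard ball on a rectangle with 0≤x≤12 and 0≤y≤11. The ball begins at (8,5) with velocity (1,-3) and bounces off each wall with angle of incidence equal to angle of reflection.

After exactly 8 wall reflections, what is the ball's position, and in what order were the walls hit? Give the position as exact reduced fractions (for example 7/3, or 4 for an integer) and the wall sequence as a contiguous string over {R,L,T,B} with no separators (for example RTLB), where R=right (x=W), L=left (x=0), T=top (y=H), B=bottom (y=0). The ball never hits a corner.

1. t=5/3 → B at (29/3,0); v=(1,3)
2. t=7/3 → R at (12,7); v=(-1,3)
3. t=4/3 → T at (32/3,11); v=(-1,-3)
4. t=11/3 → B at (7,0); v=(-1,3)
5. t=11/3 → T at (10/3,11); v=(-1,-3)
6. t=10/3 → L at (0,1); v=(1,-3)
7. t=1/3 → B at (1/3,0); v=(1,3)
8. t=11/3 → T at (4,11); v=(1,-3)

Final position: (4,11)
Wall sequence: BRTBTLBT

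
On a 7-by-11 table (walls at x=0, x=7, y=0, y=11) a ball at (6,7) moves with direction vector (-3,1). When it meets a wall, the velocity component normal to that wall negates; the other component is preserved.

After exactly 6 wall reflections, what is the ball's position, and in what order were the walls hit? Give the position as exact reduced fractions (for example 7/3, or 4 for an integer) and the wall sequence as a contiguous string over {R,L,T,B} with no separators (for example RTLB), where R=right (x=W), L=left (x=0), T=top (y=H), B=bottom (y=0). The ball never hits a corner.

1. t=2 → L at (0,9); v=(3,1)
2. t=2 → T at (6,11); v=(3,-1)
3. t=1/3 → R at (7,32/3); v=(-3,-1)
4. t=7/3 → L at (0,25/3); v=(3,-1)
5. t=7/3 → R at (7,6); v=(-3,-1)
6. t=7/3 → L at (0,11/3); v=(3,-1)

Final position: (0,11/3)
Wall sequence: LTRLRL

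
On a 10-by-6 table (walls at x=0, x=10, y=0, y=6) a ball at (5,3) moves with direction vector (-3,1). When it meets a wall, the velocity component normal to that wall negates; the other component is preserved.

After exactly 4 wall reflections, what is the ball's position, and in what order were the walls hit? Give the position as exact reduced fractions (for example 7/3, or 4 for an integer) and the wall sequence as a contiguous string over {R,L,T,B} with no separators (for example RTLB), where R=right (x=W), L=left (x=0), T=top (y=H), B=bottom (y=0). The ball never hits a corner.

Final position: (0,2/3)
Wall sequence: LTRL

1. t=5/3 → L at (0,14/3); v=(3,1)
2. t=4/3 → T at (4,6); v=(3,-1)
3. t=2 → R at (10,4); v=(-3,-1)
4. t=10/3 → L at (0,2/3); v=(3,-1)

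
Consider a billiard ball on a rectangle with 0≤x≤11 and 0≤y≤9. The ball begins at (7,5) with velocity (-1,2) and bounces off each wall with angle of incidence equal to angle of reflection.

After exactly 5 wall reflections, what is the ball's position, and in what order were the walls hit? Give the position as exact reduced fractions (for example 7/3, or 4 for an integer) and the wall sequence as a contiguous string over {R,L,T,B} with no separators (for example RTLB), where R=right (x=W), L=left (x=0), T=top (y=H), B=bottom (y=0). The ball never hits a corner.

Final position: (17/2,0)
Wall sequence: TBLTB

1. t=2 → T at (5,9); v=(-1,-2)
2. t=9/2 → B at (1/2,0); v=(-1,2)
3. t=1/2 → L at (0,1); v=(1,2)
4. t=4 → T at (4,9); v=(1,-2)
5. t=9/2 → B at (17/2,0); v=(1,2)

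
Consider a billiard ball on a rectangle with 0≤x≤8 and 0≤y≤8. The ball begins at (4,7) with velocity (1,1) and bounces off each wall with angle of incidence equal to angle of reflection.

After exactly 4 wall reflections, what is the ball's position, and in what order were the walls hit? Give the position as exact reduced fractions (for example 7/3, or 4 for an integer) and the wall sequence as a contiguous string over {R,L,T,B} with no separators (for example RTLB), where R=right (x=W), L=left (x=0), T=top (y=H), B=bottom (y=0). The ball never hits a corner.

Final position: (0,3)
Wall sequence: TRBL

1. t=1 → T at (5,8); v=(1,-1)
2. t=3 → R at (8,5); v=(-1,-1)
3. t=5 → B at (3,0); v=(-1,1)
4. t=3 → L at (0,3); v=(1,1)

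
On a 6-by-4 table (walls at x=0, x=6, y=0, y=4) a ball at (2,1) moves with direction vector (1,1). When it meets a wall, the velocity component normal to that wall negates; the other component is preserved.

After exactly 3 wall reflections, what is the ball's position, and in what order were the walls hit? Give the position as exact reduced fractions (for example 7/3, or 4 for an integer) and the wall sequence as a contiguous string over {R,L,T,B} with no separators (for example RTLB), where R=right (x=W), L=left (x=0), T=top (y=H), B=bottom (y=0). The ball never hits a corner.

1. t=3 → T at (5,4); v=(1,-1)
2. t=1 → R at (6,3); v=(-1,-1)
3. t=3 → B at (3,0); v=(-1,1)

Final position: (3,0)
Wall sequence: TRB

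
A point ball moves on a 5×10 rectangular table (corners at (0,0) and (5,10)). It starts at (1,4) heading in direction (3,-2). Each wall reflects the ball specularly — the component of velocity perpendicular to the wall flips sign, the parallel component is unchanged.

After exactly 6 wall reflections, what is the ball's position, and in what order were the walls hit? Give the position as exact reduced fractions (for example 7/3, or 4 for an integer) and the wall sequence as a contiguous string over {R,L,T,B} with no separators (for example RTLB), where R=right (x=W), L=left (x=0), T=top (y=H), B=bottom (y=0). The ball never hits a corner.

Final position: (2,10)
Wall sequence: RBLRLT

1. t=4/3 → R at (5,4/3); v=(-3,-2)
2. t=2/3 → B at (3,0); v=(-3,2)
3. t=1 → L at (0,2); v=(3,2)
4. t=5/3 → R at (5,16/3); v=(-3,2)
5. t=5/3 → L at (0,26/3); v=(3,2)
6. t=2/3 → T at (2,10); v=(3,-2)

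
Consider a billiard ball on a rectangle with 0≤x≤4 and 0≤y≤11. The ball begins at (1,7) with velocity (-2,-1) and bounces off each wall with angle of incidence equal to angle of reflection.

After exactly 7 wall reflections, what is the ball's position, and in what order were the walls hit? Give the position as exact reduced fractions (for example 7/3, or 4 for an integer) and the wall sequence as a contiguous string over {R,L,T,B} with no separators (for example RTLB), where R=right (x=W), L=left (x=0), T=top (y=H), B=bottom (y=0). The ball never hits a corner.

Final position: (4,7/2)
Wall sequence: LRLRBLR

1. t=1/2 → L at (0,13/2); v=(2,-1)
2. t=2 → R at (4,9/2); v=(-2,-1)
3. t=2 → L at (0,5/2); v=(2,-1)
4. t=2 → R at (4,1/2); v=(-2,-1)
5. t=1/2 → B at (3,0); v=(-2,1)
6. t=3/2 → L at (0,3/2); v=(2,1)
7. t=2 → R at (4,7/2); v=(-2,1)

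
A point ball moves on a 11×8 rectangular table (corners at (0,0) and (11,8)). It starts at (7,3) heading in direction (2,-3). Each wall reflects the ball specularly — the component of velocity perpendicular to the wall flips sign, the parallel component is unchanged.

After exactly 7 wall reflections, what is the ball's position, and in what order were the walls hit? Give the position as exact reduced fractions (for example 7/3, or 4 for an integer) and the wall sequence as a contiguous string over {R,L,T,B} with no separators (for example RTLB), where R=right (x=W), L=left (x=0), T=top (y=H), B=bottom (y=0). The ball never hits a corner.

Final position: (25/3,0)
Wall sequence: BRTBLTB

1. t=1 → B at (9,0); v=(2,3)
2. t=1 → R at (11,3); v=(-2,3)
3. t=5/3 → T at (23/3,8); v=(-2,-3)
4. t=8/3 → B at (7/3,0); v=(-2,3)
5. t=7/6 → L at (0,7/2); v=(2,3)
6. t=3/2 → T at (3,8); v=(2,-3)
7. t=8/3 → B at (25/3,0); v=(2,3)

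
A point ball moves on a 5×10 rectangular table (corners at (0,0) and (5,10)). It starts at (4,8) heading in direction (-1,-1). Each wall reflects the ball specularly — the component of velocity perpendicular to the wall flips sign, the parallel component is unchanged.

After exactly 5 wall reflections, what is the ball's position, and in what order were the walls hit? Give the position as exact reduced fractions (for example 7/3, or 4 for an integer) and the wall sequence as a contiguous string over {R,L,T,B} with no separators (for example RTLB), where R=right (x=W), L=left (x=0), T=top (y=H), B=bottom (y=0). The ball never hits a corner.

1. t=4 → L at (0,4); v=(1,-1)
2. t=4 → B at (4,0); v=(1,1)
3. t=1 → R at (5,1); v=(-1,1)
4. t=5 → L at (0,6); v=(1,1)
5. t=4 → T at (4,10); v=(1,-1)

Final position: (4,10)
Wall sequence: LBRLT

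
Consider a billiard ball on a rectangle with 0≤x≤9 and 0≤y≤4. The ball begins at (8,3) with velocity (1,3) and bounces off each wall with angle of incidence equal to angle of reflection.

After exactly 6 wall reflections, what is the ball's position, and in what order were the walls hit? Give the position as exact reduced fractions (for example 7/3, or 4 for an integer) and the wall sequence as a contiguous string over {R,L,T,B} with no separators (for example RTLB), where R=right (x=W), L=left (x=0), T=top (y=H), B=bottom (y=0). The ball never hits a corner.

1. t=1/3 → T at (25/3,4); v=(1,-3)
2. t=2/3 → R at (9,2); v=(-1,-3)
3. t=2/3 → B at (25/3,0); v=(-1,3)
4. t=4/3 → T at (7,4); v=(-1,-3)
5. t=4/3 → B at (17/3,0); v=(-1,3)
6. t=4/3 → T at (13/3,4); v=(-1,-3)

Final position: (13/3,4)
Wall sequence: TRBTBT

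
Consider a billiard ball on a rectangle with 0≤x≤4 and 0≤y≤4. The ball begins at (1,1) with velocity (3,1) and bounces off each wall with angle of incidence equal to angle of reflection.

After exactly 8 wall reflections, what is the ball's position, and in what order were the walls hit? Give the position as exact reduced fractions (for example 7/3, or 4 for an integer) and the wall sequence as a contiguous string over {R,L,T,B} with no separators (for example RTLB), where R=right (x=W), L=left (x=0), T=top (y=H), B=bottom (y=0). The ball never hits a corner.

Final position: (0,2/3)
Wall sequence: RLTRLRBL

1. t=1 → R at (4,2); v=(-3,1)
2. t=4/3 → L at (0,10/3); v=(3,1)
3. t=2/3 → T at (2,4); v=(3,-1)
4. t=2/3 → R at (4,10/3); v=(-3,-1)
5. t=4/3 → L at (0,2); v=(3,-1)
6. t=4/3 → R at (4,2/3); v=(-3,-1)
7. t=2/3 → B at (2,0); v=(-3,1)
8. t=2/3 → L at (0,2/3); v=(3,1)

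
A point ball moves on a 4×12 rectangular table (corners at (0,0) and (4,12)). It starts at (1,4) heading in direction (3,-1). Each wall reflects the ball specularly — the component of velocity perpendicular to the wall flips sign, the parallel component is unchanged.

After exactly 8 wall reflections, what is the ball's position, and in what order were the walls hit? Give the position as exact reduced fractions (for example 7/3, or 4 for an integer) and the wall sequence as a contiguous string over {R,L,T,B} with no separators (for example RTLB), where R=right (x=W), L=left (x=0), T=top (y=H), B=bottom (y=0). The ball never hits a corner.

Final position: (4,5)
Wall sequence: RLRBLRLR

1. t=1 → R at (4,3); v=(-3,-1)
2. t=4/3 → L at (0,5/3); v=(3,-1)
3. t=4/3 → R at (4,1/3); v=(-3,-1)
4. t=1/3 → B at (3,0); v=(-3,1)
5. t=1 → L at (0,1); v=(3,1)
6. t=4/3 → R at (4,7/3); v=(-3,1)
7. t=4/3 → L at (0,11/3); v=(3,1)
8. t=4/3 → R at (4,5); v=(-3,1)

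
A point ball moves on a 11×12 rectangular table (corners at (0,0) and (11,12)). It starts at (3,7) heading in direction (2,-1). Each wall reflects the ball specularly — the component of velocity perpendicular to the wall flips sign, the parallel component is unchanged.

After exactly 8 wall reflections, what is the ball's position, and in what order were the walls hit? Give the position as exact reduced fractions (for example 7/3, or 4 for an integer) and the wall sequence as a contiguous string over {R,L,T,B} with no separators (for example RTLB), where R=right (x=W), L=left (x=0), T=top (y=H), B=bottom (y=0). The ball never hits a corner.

Final position: (1,0)
Wall sequence: RBLRTLRB

1. t=4 → R at (11,3); v=(-2,-1)
2. t=3 → B at (5,0); v=(-2,1)
3. t=5/2 → L at (0,5/2); v=(2,1)
4. t=11/2 → R at (11,8); v=(-2,1)
5. t=4 → T at (3,12); v=(-2,-1)
6. t=3/2 → L at (0,21/2); v=(2,-1)
7. t=11/2 → R at (11,5); v=(-2,-1)
8. t=5 → B at (1,0); v=(-2,1)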